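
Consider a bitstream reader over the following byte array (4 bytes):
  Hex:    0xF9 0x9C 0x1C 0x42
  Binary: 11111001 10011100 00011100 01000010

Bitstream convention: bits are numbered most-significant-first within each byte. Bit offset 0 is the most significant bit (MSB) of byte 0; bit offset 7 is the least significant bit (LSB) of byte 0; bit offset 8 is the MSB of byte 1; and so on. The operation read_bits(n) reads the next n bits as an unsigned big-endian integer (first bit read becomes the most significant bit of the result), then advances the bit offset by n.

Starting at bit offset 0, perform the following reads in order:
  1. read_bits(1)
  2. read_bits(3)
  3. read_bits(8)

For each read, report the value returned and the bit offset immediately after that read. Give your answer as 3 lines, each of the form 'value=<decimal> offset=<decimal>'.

Read 1: bits[0:1] width=1 -> value=1 (bin 1); offset now 1 = byte 0 bit 1; 31 bits remain
Read 2: bits[1:4] width=3 -> value=7 (bin 111); offset now 4 = byte 0 bit 4; 28 bits remain
Read 3: bits[4:12] width=8 -> value=153 (bin 10011001); offset now 12 = byte 1 bit 4; 20 bits remain

Answer: value=1 offset=1
value=7 offset=4
value=153 offset=12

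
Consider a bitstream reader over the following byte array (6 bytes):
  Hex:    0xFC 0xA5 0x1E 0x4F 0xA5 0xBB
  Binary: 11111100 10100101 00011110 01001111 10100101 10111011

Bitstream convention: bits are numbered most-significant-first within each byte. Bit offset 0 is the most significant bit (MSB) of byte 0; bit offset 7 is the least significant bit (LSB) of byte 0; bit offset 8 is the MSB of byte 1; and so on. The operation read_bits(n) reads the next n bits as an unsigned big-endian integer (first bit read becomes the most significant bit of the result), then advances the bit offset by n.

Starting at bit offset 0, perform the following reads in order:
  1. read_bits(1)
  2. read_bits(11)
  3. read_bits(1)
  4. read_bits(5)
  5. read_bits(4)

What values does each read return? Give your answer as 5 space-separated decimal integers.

Read 1: bits[0:1] width=1 -> value=1 (bin 1); offset now 1 = byte 0 bit 1; 47 bits remain
Read 2: bits[1:12] width=11 -> value=1994 (bin 11111001010); offset now 12 = byte 1 bit 4; 36 bits remain
Read 3: bits[12:13] width=1 -> value=0 (bin 0); offset now 13 = byte 1 bit 5; 35 bits remain
Read 4: bits[13:18] width=5 -> value=20 (bin 10100); offset now 18 = byte 2 bit 2; 30 bits remain
Read 5: bits[18:22] width=4 -> value=7 (bin 0111); offset now 22 = byte 2 bit 6; 26 bits remain

Answer: 1 1994 0 20 7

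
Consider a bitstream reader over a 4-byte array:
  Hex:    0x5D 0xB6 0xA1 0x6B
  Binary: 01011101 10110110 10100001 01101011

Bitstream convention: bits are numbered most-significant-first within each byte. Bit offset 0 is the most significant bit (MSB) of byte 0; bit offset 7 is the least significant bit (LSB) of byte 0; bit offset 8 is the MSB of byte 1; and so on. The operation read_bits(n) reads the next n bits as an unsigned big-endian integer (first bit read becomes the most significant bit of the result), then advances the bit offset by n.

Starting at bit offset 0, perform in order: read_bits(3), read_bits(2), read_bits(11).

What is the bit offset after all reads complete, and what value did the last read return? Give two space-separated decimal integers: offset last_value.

Answer: 16 1462

Derivation:
Read 1: bits[0:3] width=3 -> value=2 (bin 010); offset now 3 = byte 0 bit 3; 29 bits remain
Read 2: bits[3:5] width=2 -> value=3 (bin 11); offset now 5 = byte 0 bit 5; 27 bits remain
Read 3: bits[5:16] width=11 -> value=1462 (bin 10110110110); offset now 16 = byte 2 bit 0; 16 bits remain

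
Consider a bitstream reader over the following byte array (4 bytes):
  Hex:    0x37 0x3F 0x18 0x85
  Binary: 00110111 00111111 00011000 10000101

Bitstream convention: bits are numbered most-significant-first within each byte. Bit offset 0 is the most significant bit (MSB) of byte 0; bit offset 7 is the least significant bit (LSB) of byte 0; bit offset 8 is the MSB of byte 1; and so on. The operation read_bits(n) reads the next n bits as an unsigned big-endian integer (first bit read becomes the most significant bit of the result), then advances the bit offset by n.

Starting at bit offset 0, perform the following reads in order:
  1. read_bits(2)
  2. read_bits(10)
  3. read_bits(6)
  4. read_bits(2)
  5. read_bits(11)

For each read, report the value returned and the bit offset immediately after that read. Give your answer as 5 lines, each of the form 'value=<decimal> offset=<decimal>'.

Read 1: bits[0:2] width=2 -> value=0 (bin 00); offset now 2 = byte 0 bit 2; 30 bits remain
Read 2: bits[2:12] width=10 -> value=883 (bin 1101110011); offset now 12 = byte 1 bit 4; 20 bits remain
Read 3: bits[12:18] width=6 -> value=60 (bin 111100); offset now 18 = byte 2 bit 2; 14 bits remain
Read 4: bits[18:20] width=2 -> value=1 (bin 01); offset now 20 = byte 2 bit 4; 12 bits remain
Read 5: bits[20:31] width=11 -> value=1090 (bin 10001000010); offset now 31 = byte 3 bit 7; 1 bits remain

Answer: value=0 offset=2
value=883 offset=12
value=60 offset=18
value=1 offset=20
value=1090 offset=31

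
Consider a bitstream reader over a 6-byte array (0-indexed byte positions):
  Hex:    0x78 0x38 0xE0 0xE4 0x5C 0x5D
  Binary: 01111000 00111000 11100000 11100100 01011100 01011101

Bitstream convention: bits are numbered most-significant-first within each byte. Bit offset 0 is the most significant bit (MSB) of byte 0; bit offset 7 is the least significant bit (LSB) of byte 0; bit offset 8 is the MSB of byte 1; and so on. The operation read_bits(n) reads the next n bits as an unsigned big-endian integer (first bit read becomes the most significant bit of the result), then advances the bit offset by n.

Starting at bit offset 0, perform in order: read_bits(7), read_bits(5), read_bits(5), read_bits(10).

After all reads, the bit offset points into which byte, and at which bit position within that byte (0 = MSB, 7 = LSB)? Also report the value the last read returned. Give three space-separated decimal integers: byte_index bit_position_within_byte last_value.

Answer: 3 3 775

Derivation:
Read 1: bits[0:7] width=7 -> value=60 (bin 0111100); offset now 7 = byte 0 bit 7; 41 bits remain
Read 2: bits[7:12] width=5 -> value=3 (bin 00011); offset now 12 = byte 1 bit 4; 36 bits remain
Read 3: bits[12:17] width=5 -> value=17 (bin 10001); offset now 17 = byte 2 bit 1; 31 bits remain
Read 4: bits[17:27] width=10 -> value=775 (bin 1100000111); offset now 27 = byte 3 bit 3; 21 bits remain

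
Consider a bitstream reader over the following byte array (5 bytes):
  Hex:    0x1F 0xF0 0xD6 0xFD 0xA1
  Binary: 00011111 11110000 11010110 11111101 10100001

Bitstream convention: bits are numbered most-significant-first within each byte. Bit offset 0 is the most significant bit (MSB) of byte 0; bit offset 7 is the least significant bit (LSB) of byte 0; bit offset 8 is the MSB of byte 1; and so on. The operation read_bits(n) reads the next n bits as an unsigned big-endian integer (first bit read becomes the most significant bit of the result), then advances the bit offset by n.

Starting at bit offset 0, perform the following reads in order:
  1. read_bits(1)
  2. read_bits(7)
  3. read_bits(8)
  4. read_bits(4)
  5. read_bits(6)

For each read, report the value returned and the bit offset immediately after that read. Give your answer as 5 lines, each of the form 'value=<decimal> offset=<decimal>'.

Answer: value=0 offset=1
value=31 offset=8
value=240 offset=16
value=13 offset=20
value=27 offset=26

Derivation:
Read 1: bits[0:1] width=1 -> value=0 (bin 0); offset now 1 = byte 0 bit 1; 39 bits remain
Read 2: bits[1:8] width=7 -> value=31 (bin 0011111); offset now 8 = byte 1 bit 0; 32 bits remain
Read 3: bits[8:16] width=8 -> value=240 (bin 11110000); offset now 16 = byte 2 bit 0; 24 bits remain
Read 4: bits[16:20] width=4 -> value=13 (bin 1101); offset now 20 = byte 2 bit 4; 20 bits remain
Read 5: bits[20:26] width=6 -> value=27 (bin 011011); offset now 26 = byte 3 bit 2; 14 bits remain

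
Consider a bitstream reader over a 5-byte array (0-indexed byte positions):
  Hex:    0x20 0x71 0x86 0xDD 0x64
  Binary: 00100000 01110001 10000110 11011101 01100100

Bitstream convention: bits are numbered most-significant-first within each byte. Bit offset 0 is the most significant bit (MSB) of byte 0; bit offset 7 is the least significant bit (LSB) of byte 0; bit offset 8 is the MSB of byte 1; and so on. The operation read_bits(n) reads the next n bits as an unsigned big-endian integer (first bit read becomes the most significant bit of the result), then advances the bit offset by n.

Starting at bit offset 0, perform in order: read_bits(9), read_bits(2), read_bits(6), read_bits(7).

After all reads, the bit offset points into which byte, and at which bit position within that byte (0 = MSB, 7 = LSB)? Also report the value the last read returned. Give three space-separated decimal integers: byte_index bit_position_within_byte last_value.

Answer: 3 0 6

Derivation:
Read 1: bits[0:9] width=9 -> value=64 (bin 001000000); offset now 9 = byte 1 bit 1; 31 bits remain
Read 2: bits[9:11] width=2 -> value=3 (bin 11); offset now 11 = byte 1 bit 3; 29 bits remain
Read 3: bits[11:17] width=6 -> value=35 (bin 100011); offset now 17 = byte 2 bit 1; 23 bits remain
Read 4: bits[17:24] width=7 -> value=6 (bin 0000110); offset now 24 = byte 3 bit 0; 16 bits remain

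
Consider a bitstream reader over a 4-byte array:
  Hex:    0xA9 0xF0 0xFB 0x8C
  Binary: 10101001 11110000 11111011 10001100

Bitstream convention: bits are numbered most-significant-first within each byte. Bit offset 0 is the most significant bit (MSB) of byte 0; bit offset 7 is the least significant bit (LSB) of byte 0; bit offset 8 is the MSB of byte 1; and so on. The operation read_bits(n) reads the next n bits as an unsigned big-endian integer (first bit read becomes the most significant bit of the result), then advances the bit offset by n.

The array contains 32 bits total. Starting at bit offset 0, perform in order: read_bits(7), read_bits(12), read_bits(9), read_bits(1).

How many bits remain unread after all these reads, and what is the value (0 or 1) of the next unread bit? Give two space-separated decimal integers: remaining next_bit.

Read 1: bits[0:7] width=7 -> value=84 (bin 1010100); offset now 7 = byte 0 bit 7; 25 bits remain
Read 2: bits[7:19] width=12 -> value=3975 (bin 111110000111); offset now 19 = byte 2 bit 3; 13 bits remain
Read 3: bits[19:28] width=9 -> value=440 (bin 110111000); offset now 28 = byte 3 bit 4; 4 bits remain
Read 4: bits[28:29] width=1 -> value=1 (bin 1); offset now 29 = byte 3 bit 5; 3 bits remain

Answer: 3 1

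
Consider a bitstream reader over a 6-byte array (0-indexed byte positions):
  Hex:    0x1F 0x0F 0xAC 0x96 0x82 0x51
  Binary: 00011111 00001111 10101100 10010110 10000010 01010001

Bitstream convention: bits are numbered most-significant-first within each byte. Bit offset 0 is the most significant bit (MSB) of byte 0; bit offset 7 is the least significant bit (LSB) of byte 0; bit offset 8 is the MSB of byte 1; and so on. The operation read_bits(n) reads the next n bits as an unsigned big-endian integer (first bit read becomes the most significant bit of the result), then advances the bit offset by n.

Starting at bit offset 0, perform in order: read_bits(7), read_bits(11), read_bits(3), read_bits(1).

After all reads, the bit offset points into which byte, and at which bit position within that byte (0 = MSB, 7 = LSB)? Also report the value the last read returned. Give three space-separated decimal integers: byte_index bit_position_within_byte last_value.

Answer: 2 6 1

Derivation:
Read 1: bits[0:7] width=7 -> value=15 (bin 0001111); offset now 7 = byte 0 bit 7; 41 bits remain
Read 2: bits[7:18] width=11 -> value=1086 (bin 10000111110); offset now 18 = byte 2 bit 2; 30 bits remain
Read 3: bits[18:21] width=3 -> value=5 (bin 101); offset now 21 = byte 2 bit 5; 27 bits remain
Read 4: bits[21:22] width=1 -> value=1 (bin 1); offset now 22 = byte 2 bit 6; 26 bits remain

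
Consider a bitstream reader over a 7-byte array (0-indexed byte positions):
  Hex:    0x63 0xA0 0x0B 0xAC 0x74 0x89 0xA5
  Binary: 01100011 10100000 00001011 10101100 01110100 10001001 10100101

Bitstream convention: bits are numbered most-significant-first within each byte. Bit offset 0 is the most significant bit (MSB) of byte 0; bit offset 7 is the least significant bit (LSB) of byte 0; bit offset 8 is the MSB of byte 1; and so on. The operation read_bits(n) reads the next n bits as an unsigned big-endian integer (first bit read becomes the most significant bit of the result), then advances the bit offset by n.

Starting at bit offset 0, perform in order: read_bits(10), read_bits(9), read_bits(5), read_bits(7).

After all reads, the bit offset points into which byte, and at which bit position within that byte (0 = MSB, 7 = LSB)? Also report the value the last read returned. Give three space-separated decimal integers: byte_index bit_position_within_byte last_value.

Answer: 3 7 86

Derivation:
Read 1: bits[0:10] width=10 -> value=398 (bin 0110001110); offset now 10 = byte 1 bit 2; 46 bits remain
Read 2: bits[10:19] width=9 -> value=256 (bin 100000000); offset now 19 = byte 2 bit 3; 37 bits remain
Read 3: bits[19:24] width=5 -> value=11 (bin 01011); offset now 24 = byte 3 bit 0; 32 bits remain
Read 4: bits[24:31] width=7 -> value=86 (bin 1010110); offset now 31 = byte 3 bit 7; 25 bits remain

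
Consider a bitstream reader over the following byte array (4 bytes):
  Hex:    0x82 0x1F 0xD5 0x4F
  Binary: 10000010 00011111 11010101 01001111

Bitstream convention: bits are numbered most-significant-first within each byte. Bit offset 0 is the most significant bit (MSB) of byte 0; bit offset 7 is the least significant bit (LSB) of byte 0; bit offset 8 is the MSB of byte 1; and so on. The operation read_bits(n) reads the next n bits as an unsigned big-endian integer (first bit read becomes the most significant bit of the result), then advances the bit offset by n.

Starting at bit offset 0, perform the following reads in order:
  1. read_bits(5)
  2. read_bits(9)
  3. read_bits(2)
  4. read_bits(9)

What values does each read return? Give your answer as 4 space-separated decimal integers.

Read 1: bits[0:5] width=5 -> value=16 (bin 10000); offset now 5 = byte 0 bit 5; 27 bits remain
Read 2: bits[5:14] width=9 -> value=135 (bin 010000111); offset now 14 = byte 1 bit 6; 18 bits remain
Read 3: bits[14:16] width=2 -> value=3 (bin 11); offset now 16 = byte 2 bit 0; 16 bits remain
Read 4: bits[16:25] width=9 -> value=426 (bin 110101010); offset now 25 = byte 3 bit 1; 7 bits remain

Answer: 16 135 3 426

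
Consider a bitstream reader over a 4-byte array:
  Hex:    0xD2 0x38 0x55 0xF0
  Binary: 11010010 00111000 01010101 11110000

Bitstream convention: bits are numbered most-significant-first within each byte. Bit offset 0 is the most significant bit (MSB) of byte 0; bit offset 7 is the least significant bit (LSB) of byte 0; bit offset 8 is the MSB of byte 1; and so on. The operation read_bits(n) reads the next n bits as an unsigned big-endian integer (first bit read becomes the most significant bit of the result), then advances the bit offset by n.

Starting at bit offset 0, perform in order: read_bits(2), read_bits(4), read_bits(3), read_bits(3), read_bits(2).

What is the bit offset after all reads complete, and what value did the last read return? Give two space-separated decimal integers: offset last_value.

Answer: 14 2

Derivation:
Read 1: bits[0:2] width=2 -> value=3 (bin 11); offset now 2 = byte 0 bit 2; 30 bits remain
Read 2: bits[2:6] width=4 -> value=4 (bin 0100); offset now 6 = byte 0 bit 6; 26 bits remain
Read 3: bits[6:9] width=3 -> value=4 (bin 100); offset now 9 = byte 1 bit 1; 23 bits remain
Read 4: bits[9:12] width=3 -> value=3 (bin 011); offset now 12 = byte 1 bit 4; 20 bits remain
Read 5: bits[12:14] width=2 -> value=2 (bin 10); offset now 14 = byte 1 bit 6; 18 bits remain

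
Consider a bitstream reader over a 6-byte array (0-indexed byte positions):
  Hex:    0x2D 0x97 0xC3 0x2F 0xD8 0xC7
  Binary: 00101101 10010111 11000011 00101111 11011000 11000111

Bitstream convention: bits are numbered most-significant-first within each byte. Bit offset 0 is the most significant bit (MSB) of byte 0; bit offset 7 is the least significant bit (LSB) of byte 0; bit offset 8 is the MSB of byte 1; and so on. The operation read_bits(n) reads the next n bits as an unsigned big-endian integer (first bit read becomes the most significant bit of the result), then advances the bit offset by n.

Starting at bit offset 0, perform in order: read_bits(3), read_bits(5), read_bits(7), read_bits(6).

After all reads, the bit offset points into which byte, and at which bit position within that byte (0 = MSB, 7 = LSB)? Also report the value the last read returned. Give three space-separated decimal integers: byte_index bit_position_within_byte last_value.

Answer: 2 5 56

Derivation:
Read 1: bits[0:3] width=3 -> value=1 (bin 001); offset now 3 = byte 0 bit 3; 45 bits remain
Read 2: bits[3:8] width=5 -> value=13 (bin 01101); offset now 8 = byte 1 bit 0; 40 bits remain
Read 3: bits[8:15] width=7 -> value=75 (bin 1001011); offset now 15 = byte 1 bit 7; 33 bits remain
Read 4: bits[15:21] width=6 -> value=56 (bin 111000); offset now 21 = byte 2 bit 5; 27 bits remain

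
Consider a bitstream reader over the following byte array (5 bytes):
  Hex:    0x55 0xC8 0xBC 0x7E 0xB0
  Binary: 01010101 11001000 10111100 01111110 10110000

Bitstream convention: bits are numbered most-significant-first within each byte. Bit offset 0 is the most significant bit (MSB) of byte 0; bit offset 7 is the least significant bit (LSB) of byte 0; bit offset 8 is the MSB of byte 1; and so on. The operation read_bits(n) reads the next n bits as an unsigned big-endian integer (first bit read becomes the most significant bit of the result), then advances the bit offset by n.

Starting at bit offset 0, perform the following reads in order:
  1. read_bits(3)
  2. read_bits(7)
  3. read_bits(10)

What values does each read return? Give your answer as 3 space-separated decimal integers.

Answer: 2 87 139

Derivation:
Read 1: bits[0:3] width=3 -> value=2 (bin 010); offset now 3 = byte 0 bit 3; 37 bits remain
Read 2: bits[3:10] width=7 -> value=87 (bin 1010111); offset now 10 = byte 1 bit 2; 30 bits remain
Read 3: bits[10:20] width=10 -> value=139 (bin 0010001011); offset now 20 = byte 2 bit 4; 20 bits remain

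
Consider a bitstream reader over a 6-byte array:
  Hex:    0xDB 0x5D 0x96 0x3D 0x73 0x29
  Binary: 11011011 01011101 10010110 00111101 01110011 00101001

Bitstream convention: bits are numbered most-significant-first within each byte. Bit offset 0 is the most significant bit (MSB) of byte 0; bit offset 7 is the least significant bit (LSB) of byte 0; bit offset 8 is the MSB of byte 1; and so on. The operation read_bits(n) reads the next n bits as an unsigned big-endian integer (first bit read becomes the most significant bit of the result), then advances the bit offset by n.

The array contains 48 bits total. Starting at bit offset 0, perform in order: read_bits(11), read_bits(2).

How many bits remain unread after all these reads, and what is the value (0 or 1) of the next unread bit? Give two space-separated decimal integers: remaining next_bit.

Answer: 35 1

Derivation:
Read 1: bits[0:11] width=11 -> value=1754 (bin 11011011010); offset now 11 = byte 1 bit 3; 37 bits remain
Read 2: bits[11:13] width=2 -> value=3 (bin 11); offset now 13 = byte 1 bit 5; 35 bits remain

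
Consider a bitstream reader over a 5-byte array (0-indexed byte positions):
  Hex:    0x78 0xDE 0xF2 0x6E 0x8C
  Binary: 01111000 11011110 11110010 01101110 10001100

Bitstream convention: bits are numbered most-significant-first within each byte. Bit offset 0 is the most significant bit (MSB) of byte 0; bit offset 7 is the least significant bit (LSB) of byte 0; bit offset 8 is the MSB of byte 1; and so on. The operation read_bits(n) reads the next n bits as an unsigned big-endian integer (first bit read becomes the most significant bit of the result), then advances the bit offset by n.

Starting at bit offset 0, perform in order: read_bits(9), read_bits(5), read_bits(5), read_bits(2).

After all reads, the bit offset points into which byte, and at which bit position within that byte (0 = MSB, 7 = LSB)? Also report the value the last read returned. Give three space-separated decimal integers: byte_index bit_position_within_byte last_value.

Answer: 2 5 2

Derivation:
Read 1: bits[0:9] width=9 -> value=241 (bin 011110001); offset now 9 = byte 1 bit 1; 31 bits remain
Read 2: bits[9:14] width=5 -> value=23 (bin 10111); offset now 14 = byte 1 bit 6; 26 bits remain
Read 3: bits[14:19] width=5 -> value=23 (bin 10111); offset now 19 = byte 2 bit 3; 21 bits remain
Read 4: bits[19:21] width=2 -> value=2 (bin 10); offset now 21 = byte 2 bit 5; 19 bits remain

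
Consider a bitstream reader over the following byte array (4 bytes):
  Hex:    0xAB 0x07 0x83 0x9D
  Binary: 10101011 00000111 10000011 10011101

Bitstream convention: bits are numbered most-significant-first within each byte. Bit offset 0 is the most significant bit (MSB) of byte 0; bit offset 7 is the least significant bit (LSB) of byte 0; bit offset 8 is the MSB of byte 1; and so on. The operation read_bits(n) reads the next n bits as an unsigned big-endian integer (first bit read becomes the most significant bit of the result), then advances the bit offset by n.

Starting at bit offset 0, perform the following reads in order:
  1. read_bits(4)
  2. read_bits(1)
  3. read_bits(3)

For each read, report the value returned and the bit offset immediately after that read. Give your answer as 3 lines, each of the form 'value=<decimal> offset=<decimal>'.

Answer: value=10 offset=4
value=1 offset=5
value=3 offset=8

Derivation:
Read 1: bits[0:4] width=4 -> value=10 (bin 1010); offset now 4 = byte 0 bit 4; 28 bits remain
Read 2: bits[4:5] width=1 -> value=1 (bin 1); offset now 5 = byte 0 bit 5; 27 bits remain
Read 3: bits[5:8] width=3 -> value=3 (bin 011); offset now 8 = byte 1 bit 0; 24 bits remain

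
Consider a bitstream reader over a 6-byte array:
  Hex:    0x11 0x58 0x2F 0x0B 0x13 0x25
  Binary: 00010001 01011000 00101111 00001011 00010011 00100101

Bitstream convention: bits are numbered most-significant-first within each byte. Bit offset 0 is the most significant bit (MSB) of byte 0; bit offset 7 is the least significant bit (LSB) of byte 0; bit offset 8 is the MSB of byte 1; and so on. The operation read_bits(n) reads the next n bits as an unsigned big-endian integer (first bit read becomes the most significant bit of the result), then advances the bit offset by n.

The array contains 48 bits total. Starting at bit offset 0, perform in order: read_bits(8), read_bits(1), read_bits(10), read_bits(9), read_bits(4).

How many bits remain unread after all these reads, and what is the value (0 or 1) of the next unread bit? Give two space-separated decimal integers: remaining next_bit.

Answer: 16 0

Derivation:
Read 1: bits[0:8] width=8 -> value=17 (bin 00010001); offset now 8 = byte 1 bit 0; 40 bits remain
Read 2: bits[8:9] width=1 -> value=0 (bin 0); offset now 9 = byte 1 bit 1; 39 bits remain
Read 3: bits[9:19] width=10 -> value=705 (bin 1011000001); offset now 19 = byte 2 bit 3; 29 bits remain
Read 4: bits[19:28] width=9 -> value=240 (bin 011110000); offset now 28 = byte 3 bit 4; 20 bits remain
Read 5: bits[28:32] width=4 -> value=11 (bin 1011); offset now 32 = byte 4 bit 0; 16 bits remain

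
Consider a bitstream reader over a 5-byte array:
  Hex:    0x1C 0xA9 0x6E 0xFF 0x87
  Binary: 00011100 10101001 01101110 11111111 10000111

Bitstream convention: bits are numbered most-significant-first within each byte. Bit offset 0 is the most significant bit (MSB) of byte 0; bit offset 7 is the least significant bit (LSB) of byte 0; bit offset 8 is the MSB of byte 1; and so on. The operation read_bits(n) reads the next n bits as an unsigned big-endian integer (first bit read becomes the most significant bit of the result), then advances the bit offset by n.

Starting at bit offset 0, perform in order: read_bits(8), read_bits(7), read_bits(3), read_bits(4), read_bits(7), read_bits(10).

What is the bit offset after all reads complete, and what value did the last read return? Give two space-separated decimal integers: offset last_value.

Read 1: bits[0:8] width=8 -> value=28 (bin 00011100); offset now 8 = byte 1 bit 0; 32 bits remain
Read 2: bits[8:15] width=7 -> value=84 (bin 1010100); offset now 15 = byte 1 bit 7; 25 bits remain
Read 3: bits[15:18] width=3 -> value=5 (bin 101); offset now 18 = byte 2 bit 2; 22 bits remain
Read 4: bits[18:22] width=4 -> value=11 (bin 1011); offset now 22 = byte 2 bit 6; 18 bits remain
Read 5: bits[22:29] width=7 -> value=95 (bin 1011111); offset now 29 = byte 3 bit 5; 11 bits remain
Read 6: bits[29:39] width=10 -> value=963 (bin 1111000011); offset now 39 = byte 4 bit 7; 1 bits remain

Answer: 39 963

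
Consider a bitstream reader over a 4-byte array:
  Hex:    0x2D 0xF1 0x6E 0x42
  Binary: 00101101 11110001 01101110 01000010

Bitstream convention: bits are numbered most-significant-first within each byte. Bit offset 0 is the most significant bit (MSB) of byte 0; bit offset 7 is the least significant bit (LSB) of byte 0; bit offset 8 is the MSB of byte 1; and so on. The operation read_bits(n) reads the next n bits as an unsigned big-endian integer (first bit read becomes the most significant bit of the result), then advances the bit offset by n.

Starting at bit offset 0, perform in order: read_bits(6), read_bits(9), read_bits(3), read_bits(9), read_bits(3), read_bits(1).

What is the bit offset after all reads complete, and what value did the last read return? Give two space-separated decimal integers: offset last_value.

Answer: 31 1

Derivation:
Read 1: bits[0:6] width=6 -> value=11 (bin 001011); offset now 6 = byte 0 bit 6; 26 bits remain
Read 2: bits[6:15] width=9 -> value=248 (bin 011111000); offset now 15 = byte 1 bit 7; 17 bits remain
Read 3: bits[15:18] width=3 -> value=5 (bin 101); offset now 18 = byte 2 bit 2; 14 bits remain
Read 4: bits[18:27] width=9 -> value=370 (bin 101110010); offset now 27 = byte 3 bit 3; 5 bits remain
Read 5: bits[27:30] width=3 -> value=0 (bin 000); offset now 30 = byte 3 bit 6; 2 bits remain
Read 6: bits[30:31] width=1 -> value=1 (bin 1); offset now 31 = byte 3 bit 7; 1 bits remain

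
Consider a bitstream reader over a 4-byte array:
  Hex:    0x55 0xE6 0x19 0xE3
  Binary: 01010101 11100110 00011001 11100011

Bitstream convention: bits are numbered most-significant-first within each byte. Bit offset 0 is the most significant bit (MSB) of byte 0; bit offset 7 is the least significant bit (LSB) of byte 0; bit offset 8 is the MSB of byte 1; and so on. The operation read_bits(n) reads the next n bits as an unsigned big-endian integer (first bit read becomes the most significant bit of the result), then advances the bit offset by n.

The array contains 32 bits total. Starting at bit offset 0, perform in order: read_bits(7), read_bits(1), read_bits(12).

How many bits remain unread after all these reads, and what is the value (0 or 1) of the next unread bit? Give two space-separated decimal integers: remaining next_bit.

Read 1: bits[0:7] width=7 -> value=42 (bin 0101010); offset now 7 = byte 0 bit 7; 25 bits remain
Read 2: bits[7:8] width=1 -> value=1 (bin 1); offset now 8 = byte 1 bit 0; 24 bits remain
Read 3: bits[8:20] width=12 -> value=3681 (bin 111001100001); offset now 20 = byte 2 bit 4; 12 bits remain

Answer: 12 1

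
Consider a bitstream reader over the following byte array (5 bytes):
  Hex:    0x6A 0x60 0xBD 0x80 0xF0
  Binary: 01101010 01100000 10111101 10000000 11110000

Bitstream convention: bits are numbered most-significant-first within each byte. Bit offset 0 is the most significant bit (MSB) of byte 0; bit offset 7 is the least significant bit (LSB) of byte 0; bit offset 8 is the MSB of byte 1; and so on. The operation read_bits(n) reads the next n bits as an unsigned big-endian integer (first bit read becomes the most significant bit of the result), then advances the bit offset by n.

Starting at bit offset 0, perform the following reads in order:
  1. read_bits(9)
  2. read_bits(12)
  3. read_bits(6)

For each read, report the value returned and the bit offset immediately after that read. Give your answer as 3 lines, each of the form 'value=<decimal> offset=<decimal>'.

Answer: value=212 offset=9
value=3095 offset=21
value=44 offset=27

Derivation:
Read 1: bits[0:9] width=9 -> value=212 (bin 011010100); offset now 9 = byte 1 bit 1; 31 bits remain
Read 2: bits[9:21] width=12 -> value=3095 (bin 110000010111); offset now 21 = byte 2 bit 5; 19 bits remain
Read 3: bits[21:27] width=6 -> value=44 (bin 101100); offset now 27 = byte 3 bit 3; 13 bits remain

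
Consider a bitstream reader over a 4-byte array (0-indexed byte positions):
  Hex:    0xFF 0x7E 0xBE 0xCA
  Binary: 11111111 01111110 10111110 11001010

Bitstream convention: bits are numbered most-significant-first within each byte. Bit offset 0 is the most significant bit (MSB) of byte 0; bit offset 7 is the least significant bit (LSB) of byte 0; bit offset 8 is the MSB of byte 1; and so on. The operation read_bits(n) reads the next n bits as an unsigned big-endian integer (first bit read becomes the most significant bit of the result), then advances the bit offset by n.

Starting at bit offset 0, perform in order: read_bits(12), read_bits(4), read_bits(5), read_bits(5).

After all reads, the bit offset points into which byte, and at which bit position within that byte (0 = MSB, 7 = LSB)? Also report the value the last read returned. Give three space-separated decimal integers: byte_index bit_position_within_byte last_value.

Answer: 3 2 27

Derivation:
Read 1: bits[0:12] width=12 -> value=4087 (bin 111111110111); offset now 12 = byte 1 bit 4; 20 bits remain
Read 2: bits[12:16] width=4 -> value=14 (bin 1110); offset now 16 = byte 2 bit 0; 16 bits remain
Read 3: bits[16:21] width=5 -> value=23 (bin 10111); offset now 21 = byte 2 bit 5; 11 bits remain
Read 4: bits[21:26] width=5 -> value=27 (bin 11011); offset now 26 = byte 3 bit 2; 6 bits remain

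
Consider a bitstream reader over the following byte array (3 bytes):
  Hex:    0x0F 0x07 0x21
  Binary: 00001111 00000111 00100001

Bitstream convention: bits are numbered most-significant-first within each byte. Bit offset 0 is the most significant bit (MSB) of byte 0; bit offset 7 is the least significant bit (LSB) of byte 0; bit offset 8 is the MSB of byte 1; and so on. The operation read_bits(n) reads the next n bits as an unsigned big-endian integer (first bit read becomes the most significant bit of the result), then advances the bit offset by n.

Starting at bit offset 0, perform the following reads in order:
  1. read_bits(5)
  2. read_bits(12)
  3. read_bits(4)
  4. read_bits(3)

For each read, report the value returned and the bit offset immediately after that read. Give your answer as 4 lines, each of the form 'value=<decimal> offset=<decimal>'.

Read 1: bits[0:5] width=5 -> value=1 (bin 00001); offset now 5 = byte 0 bit 5; 19 bits remain
Read 2: bits[5:17] width=12 -> value=3598 (bin 111000001110); offset now 17 = byte 2 bit 1; 7 bits remain
Read 3: bits[17:21] width=4 -> value=4 (bin 0100); offset now 21 = byte 2 bit 5; 3 bits remain
Read 4: bits[21:24] width=3 -> value=1 (bin 001); offset now 24 = byte 3 bit 0; 0 bits remain

Answer: value=1 offset=5
value=3598 offset=17
value=4 offset=21
value=1 offset=24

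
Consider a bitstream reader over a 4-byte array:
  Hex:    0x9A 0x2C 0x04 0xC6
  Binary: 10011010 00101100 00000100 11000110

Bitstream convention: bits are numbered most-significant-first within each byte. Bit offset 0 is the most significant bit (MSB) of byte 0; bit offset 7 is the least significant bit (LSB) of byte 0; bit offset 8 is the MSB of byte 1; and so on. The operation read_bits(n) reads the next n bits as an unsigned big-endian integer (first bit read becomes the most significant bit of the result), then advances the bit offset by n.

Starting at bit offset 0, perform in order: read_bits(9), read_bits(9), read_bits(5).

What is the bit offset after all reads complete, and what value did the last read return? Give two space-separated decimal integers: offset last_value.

Answer: 23 2

Derivation:
Read 1: bits[0:9] width=9 -> value=308 (bin 100110100); offset now 9 = byte 1 bit 1; 23 bits remain
Read 2: bits[9:18] width=9 -> value=176 (bin 010110000); offset now 18 = byte 2 bit 2; 14 bits remain
Read 3: bits[18:23] width=5 -> value=2 (bin 00010); offset now 23 = byte 2 bit 7; 9 bits remain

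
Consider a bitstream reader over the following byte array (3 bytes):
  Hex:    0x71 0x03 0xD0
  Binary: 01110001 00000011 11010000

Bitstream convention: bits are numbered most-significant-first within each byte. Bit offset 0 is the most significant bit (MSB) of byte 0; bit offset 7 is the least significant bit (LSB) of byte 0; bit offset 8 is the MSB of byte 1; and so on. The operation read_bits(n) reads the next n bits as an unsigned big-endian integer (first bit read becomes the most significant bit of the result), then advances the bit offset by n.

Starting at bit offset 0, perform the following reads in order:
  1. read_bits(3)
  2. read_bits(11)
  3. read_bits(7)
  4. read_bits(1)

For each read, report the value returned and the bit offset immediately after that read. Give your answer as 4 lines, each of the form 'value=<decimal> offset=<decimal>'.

Answer: value=3 offset=3
value=1088 offset=14
value=122 offset=21
value=0 offset=22

Derivation:
Read 1: bits[0:3] width=3 -> value=3 (bin 011); offset now 3 = byte 0 bit 3; 21 bits remain
Read 2: bits[3:14] width=11 -> value=1088 (bin 10001000000); offset now 14 = byte 1 bit 6; 10 bits remain
Read 3: bits[14:21] width=7 -> value=122 (bin 1111010); offset now 21 = byte 2 bit 5; 3 bits remain
Read 4: bits[21:22] width=1 -> value=0 (bin 0); offset now 22 = byte 2 bit 6; 2 bits remain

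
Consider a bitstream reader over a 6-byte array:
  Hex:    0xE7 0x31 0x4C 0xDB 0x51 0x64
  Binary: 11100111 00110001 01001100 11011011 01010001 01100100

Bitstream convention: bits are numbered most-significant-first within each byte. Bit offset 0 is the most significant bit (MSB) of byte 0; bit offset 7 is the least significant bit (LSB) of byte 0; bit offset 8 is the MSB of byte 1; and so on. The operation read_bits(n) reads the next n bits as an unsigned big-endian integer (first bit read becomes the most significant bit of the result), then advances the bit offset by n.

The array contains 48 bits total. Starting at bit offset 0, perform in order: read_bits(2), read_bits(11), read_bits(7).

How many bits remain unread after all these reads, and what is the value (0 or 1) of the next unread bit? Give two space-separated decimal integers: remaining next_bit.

Answer: 28 1

Derivation:
Read 1: bits[0:2] width=2 -> value=3 (bin 11); offset now 2 = byte 0 bit 2; 46 bits remain
Read 2: bits[2:13] width=11 -> value=1254 (bin 10011100110); offset now 13 = byte 1 bit 5; 35 bits remain
Read 3: bits[13:20] width=7 -> value=20 (bin 0010100); offset now 20 = byte 2 bit 4; 28 bits remain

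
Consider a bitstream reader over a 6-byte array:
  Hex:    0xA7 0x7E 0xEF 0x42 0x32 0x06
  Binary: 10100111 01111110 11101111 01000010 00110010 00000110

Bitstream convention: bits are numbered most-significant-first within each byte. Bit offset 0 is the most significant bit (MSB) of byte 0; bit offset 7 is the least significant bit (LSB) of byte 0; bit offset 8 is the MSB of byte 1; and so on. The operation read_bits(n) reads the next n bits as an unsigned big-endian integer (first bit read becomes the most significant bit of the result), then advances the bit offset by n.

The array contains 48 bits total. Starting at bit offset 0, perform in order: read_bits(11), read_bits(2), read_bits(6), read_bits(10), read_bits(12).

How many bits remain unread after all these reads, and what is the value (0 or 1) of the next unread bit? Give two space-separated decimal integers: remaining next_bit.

Read 1: bits[0:11] width=11 -> value=1339 (bin 10100111011); offset now 11 = byte 1 bit 3; 37 bits remain
Read 2: bits[11:13] width=2 -> value=3 (bin 11); offset now 13 = byte 1 bit 5; 35 bits remain
Read 3: bits[13:19] width=6 -> value=55 (bin 110111); offset now 19 = byte 2 bit 3; 29 bits remain
Read 4: bits[19:29] width=10 -> value=488 (bin 0111101000); offset now 29 = byte 3 bit 5; 19 bits remain
Read 5: bits[29:41] width=12 -> value=1124 (bin 010001100100); offset now 41 = byte 5 bit 1; 7 bits remain

Answer: 7 0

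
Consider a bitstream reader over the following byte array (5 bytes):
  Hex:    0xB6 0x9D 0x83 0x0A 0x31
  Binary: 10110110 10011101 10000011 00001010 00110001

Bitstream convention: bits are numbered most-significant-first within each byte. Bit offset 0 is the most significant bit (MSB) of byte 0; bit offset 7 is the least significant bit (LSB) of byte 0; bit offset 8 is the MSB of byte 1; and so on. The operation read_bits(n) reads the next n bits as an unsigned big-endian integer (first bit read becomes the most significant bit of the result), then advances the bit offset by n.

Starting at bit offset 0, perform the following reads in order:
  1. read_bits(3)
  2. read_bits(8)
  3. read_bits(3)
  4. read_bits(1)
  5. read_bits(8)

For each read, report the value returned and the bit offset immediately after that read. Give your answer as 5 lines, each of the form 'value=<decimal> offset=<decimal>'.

Answer: value=5 offset=3
value=180 offset=11
value=7 offset=14
value=0 offset=15
value=193 offset=23

Derivation:
Read 1: bits[0:3] width=3 -> value=5 (bin 101); offset now 3 = byte 0 bit 3; 37 bits remain
Read 2: bits[3:11] width=8 -> value=180 (bin 10110100); offset now 11 = byte 1 bit 3; 29 bits remain
Read 3: bits[11:14] width=3 -> value=7 (bin 111); offset now 14 = byte 1 bit 6; 26 bits remain
Read 4: bits[14:15] width=1 -> value=0 (bin 0); offset now 15 = byte 1 bit 7; 25 bits remain
Read 5: bits[15:23] width=8 -> value=193 (bin 11000001); offset now 23 = byte 2 bit 7; 17 bits remain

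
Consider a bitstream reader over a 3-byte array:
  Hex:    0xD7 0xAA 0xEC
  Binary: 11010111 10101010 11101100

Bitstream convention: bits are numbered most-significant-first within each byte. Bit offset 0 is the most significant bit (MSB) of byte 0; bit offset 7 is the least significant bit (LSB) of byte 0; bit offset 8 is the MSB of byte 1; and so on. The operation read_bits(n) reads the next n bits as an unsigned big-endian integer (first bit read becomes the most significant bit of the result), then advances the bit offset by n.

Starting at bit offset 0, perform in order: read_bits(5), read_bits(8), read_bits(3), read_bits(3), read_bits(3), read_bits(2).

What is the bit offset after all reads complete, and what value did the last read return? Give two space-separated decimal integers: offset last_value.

Read 1: bits[0:5] width=5 -> value=26 (bin 11010); offset now 5 = byte 0 bit 5; 19 bits remain
Read 2: bits[5:13] width=8 -> value=245 (bin 11110101); offset now 13 = byte 1 bit 5; 11 bits remain
Read 3: bits[13:16] width=3 -> value=2 (bin 010); offset now 16 = byte 2 bit 0; 8 bits remain
Read 4: bits[16:19] width=3 -> value=7 (bin 111); offset now 19 = byte 2 bit 3; 5 bits remain
Read 5: bits[19:22] width=3 -> value=3 (bin 011); offset now 22 = byte 2 bit 6; 2 bits remain
Read 6: bits[22:24] width=2 -> value=0 (bin 00); offset now 24 = byte 3 bit 0; 0 bits remain

Answer: 24 0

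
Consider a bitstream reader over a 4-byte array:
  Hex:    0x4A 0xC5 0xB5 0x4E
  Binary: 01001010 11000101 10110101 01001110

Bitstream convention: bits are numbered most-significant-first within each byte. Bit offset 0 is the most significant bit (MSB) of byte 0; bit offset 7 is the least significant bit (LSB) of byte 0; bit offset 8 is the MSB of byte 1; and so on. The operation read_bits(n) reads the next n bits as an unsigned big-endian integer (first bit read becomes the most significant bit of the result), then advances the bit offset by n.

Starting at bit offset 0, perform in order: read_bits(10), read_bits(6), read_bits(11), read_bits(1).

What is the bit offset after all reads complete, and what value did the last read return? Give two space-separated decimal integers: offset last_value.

Answer: 28 0

Derivation:
Read 1: bits[0:10] width=10 -> value=299 (bin 0100101011); offset now 10 = byte 1 bit 2; 22 bits remain
Read 2: bits[10:16] width=6 -> value=5 (bin 000101); offset now 16 = byte 2 bit 0; 16 bits remain
Read 3: bits[16:27] width=11 -> value=1450 (bin 10110101010); offset now 27 = byte 3 bit 3; 5 bits remain
Read 4: bits[27:28] width=1 -> value=0 (bin 0); offset now 28 = byte 3 bit 4; 4 bits remain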